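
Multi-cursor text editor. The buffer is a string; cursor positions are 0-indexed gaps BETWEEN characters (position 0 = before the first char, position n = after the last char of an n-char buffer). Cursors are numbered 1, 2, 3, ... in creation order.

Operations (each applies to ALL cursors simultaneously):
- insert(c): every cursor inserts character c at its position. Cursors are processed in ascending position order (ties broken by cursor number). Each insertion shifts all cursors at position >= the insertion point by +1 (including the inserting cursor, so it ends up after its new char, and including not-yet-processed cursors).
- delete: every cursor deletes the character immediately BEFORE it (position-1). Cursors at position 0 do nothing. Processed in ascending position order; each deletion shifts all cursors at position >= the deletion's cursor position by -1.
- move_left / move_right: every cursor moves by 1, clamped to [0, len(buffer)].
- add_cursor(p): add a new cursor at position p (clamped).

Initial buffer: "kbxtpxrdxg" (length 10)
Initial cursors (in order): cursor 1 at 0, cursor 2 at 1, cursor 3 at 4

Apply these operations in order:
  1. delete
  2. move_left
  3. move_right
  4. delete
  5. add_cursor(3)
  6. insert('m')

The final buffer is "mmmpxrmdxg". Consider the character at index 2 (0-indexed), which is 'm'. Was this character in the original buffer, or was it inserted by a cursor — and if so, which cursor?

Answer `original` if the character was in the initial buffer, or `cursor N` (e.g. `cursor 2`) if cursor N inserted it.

After op 1 (delete): buffer="bxpxrdxg" (len 8), cursors c1@0 c2@0 c3@2, authorship ........
After op 2 (move_left): buffer="bxpxrdxg" (len 8), cursors c1@0 c2@0 c3@1, authorship ........
After op 3 (move_right): buffer="bxpxrdxg" (len 8), cursors c1@1 c2@1 c3@2, authorship ........
After op 4 (delete): buffer="pxrdxg" (len 6), cursors c1@0 c2@0 c3@0, authorship ......
After op 5 (add_cursor(3)): buffer="pxrdxg" (len 6), cursors c1@0 c2@0 c3@0 c4@3, authorship ......
After op 6 (insert('m')): buffer="mmmpxrmdxg" (len 10), cursors c1@3 c2@3 c3@3 c4@7, authorship 123...4...
Authorship (.=original, N=cursor N): 1 2 3 . . . 4 . . .
Index 2: author = 3

Answer: cursor 3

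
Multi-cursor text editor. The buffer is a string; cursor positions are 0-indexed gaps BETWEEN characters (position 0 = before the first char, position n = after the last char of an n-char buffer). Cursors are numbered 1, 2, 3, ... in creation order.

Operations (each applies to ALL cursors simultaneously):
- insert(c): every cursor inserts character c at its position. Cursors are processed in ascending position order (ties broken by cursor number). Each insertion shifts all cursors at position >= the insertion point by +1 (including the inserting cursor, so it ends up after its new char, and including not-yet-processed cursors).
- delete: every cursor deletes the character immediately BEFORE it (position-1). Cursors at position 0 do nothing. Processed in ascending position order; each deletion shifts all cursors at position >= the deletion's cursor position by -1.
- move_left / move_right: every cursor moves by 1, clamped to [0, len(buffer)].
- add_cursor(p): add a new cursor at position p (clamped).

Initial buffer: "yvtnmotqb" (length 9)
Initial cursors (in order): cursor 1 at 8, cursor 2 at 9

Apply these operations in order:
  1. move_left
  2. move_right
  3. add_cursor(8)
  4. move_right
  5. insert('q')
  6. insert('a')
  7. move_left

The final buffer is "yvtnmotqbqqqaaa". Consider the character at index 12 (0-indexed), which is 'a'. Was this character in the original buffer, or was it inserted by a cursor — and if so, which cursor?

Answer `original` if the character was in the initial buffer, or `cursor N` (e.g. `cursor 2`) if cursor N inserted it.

Answer: cursor 1

Derivation:
After op 1 (move_left): buffer="yvtnmotqb" (len 9), cursors c1@7 c2@8, authorship .........
After op 2 (move_right): buffer="yvtnmotqb" (len 9), cursors c1@8 c2@9, authorship .........
After op 3 (add_cursor(8)): buffer="yvtnmotqb" (len 9), cursors c1@8 c3@8 c2@9, authorship .........
After op 4 (move_right): buffer="yvtnmotqb" (len 9), cursors c1@9 c2@9 c3@9, authorship .........
After op 5 (insert('q')): buffer="yvtnmotqbqqq" (len 12), cursors c1@12 c2@12 c3@12, authorship .........123
After op 6 (insert('a')): buffer="yvtnmotqbqqqaaa" (len 15), cursors c1@15 c2@15 c3@15, authorship .........123123
After op 7 (move_left): buffer="yvtnmotqbqqqaaa" (len 15), cursors c1@14 c2@14 c3@14, authorship .........123123
Authorship (.=original, N=cursor N): . . . . . . . . . 1 2 3 1 2 3
Index 12: author = 1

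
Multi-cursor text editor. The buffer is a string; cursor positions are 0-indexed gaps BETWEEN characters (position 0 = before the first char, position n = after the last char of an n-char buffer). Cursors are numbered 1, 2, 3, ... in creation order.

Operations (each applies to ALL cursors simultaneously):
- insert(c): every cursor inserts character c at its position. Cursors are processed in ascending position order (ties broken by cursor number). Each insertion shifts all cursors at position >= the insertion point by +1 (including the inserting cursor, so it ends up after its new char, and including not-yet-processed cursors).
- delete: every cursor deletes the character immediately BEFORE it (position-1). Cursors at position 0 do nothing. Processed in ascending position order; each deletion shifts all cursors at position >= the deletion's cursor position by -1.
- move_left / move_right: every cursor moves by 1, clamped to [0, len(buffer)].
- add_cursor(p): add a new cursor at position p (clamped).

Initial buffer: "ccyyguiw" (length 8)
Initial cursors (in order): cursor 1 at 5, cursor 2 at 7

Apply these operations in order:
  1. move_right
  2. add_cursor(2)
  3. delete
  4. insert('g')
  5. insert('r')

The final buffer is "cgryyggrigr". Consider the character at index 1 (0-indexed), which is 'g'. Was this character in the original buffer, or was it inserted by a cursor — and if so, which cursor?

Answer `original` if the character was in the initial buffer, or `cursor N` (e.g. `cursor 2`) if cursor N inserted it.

After op 1 (move_right): buffer="ccyyguiw" (len 8), cursors c1@6 c2@8, authorship ........
After op 2 (add_cursor(2)): buffer="ccyyguiw" (len 8), cursors c3@2 c1@6 c2@8, authorship ........
After op 3 (delete): buffer="cyygi" (len 5), cursors c3@1 c1@4 c2@5, authorship .....
After op 4 (insert('g')): buffer="cgyyggig" (len 8), cursors c3@2 c1@6 c2@8, authorship .3...1.2
After op 5 (insert('r')): buffer="cgryyggrigr" (len 11), cursors c3@3 c1@8 c2@11, authorship .33...11.22
Authorship (.=original, N=cursor N): . 3 3 . . . 1 1 . 2 2
Index 1: author = 3

Answer: cursor 3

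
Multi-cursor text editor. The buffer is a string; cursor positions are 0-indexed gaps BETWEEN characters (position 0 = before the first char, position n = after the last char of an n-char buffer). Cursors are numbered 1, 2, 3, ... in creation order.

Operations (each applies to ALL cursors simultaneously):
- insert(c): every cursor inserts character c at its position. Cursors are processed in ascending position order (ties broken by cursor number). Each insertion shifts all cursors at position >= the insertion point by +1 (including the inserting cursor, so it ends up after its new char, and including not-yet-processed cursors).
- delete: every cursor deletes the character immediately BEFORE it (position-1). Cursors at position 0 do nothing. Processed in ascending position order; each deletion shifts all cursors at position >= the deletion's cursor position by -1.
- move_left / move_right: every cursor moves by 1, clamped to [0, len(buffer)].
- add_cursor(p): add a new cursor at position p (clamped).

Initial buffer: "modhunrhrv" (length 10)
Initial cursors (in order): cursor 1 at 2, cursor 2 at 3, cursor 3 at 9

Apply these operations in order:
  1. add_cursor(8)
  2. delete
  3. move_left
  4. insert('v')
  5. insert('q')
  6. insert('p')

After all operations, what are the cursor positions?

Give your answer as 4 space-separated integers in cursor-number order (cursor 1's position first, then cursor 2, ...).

After op 1 (add_cursor(8)): buffer="modhunrhrv" (len 10), cursors c1@2 c2@3 c4@8 c3@9, authorship ..........
After op 2 (delete): buffer="mhunrv" (len 6), cursors c1@1 c2@1 c3@5 c4@5, authorship ......
After op 3 (move_left): buffer="mhunrv" (len 6), cursors c1@0 c2@0 c3@4 c4@4, authorship ......
After op 4 (insert('v')): buffer="vvmhunvvrv" (len 10), cursors c1@2 c2@2 c3@8 c4@8, authorship 12....34..
After op 5 (insert('q')): buffer="vvqqmhunvvqqrv" (len 14), cursors c1@4 c2@4 c3@12 c4@12, authorship 1212....3434..
After op 6 (insert('p')): buffer="vvqqppmhunvvqqpprv" (len 18), cursors c1@6 c2@6 c3@16 c4@16, authorship 121212....343434..

Answer: 6 6 16 16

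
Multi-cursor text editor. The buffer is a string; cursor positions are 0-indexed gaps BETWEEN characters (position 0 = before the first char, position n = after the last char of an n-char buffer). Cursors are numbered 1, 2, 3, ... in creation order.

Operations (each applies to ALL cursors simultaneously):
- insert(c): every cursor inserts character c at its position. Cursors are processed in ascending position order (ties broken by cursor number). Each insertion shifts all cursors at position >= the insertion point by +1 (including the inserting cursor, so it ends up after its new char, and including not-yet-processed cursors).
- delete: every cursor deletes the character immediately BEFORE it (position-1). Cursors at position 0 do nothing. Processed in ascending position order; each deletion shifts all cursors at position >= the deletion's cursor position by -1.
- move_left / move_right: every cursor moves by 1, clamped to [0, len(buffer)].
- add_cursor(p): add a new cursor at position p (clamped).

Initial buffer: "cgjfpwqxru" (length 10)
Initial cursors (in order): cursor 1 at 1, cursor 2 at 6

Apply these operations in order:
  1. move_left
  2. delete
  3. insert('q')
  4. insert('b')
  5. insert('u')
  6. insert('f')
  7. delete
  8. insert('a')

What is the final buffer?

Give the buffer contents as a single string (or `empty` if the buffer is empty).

After op 1 (move_left): buffer="cgjfpwqxru" (len 10), cursors c1@0 c2@5, authorship ..........
After op 2 (delete): buffer="cgjfwqxru" (len 9), cursors c1@0 c2@4, authorship .........
After op 3 (insert('q')): buffer="qcgjfqwqxru" (len 11), cursors c1@1 c2@6, authorship 1....2.....
After op 4 (insert('b')): buffer="qbcgjfqbwqxru" (len 13), cursors c1@2 c2@8, authorship 11....22.....
After op 5 (insert('u')): buffer="qbucgjfqbuwqxru" (len 15), cursors c1@3 c2@10, authorship 111....222.....
After op 6 (insert('f')): buffer="qbufcgjfqbufwqxru" (len 17), cursors c1@4 c2@12, authorship 1111....2222.....
After op 7 (delete): buffer="qbucgjfqbuwqxru" (len 15), cursors c1@3 c2@10, authorship 111....222.....
After op 8 (insert('a')): buffer="qbuacgjfqbuawqxru" (len 17), cursors c1@4 c2@12, authorship 1111....2222.....

Answer: qbuacgjfqbuawqxru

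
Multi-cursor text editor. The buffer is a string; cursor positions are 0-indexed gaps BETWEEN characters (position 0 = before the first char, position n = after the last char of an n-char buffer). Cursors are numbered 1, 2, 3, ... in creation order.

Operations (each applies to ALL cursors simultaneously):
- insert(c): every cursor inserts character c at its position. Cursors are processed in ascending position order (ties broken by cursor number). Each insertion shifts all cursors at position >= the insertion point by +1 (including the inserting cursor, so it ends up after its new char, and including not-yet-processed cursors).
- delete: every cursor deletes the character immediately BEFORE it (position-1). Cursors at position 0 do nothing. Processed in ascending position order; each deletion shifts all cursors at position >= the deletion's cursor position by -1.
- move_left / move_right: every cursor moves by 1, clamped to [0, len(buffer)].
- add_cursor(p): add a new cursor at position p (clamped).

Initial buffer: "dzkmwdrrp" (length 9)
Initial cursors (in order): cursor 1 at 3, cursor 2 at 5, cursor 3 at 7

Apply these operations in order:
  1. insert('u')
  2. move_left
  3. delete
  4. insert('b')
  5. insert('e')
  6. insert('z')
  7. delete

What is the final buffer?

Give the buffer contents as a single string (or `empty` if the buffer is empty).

After op 1 (insert('u')): buffer="dzkumwudrurp" (len 12), cursors c1@4 c2@7 c3@10, authorship ...1..2..3..
After op 2 (move_left): buffer="dzkumwudrurp" (len 12), cursors c1@3 c2@6 c3@9, authorship ...1..2..3..
After op 3 (delete): buffer="dzumudurp" (len 9), cursors c1@2 c2@4 c3@6, authorship ..1.2.3..
After op 4 (insert('b')): buffer="dzbumbudburp" (len 12), cursors c1@3 c2@6 c3@9, authorship ..11.22.33..
After op 5 (insert('e')): buffer="dzbeumbeudbeurp" (len 15), cursors c1@4 c2@8 c3@12, authorship ..111.222.333..
After op 6 (insert('z')): buffer="dzbezumbezudbezurp" (len 18), cursors c1@5 c2@10 c3@15, authorship ..1111.2222.3333..
After op 7 (delete): buffer="dzbeumbeudbeurp" (len 15), cursors c1@4 c2@8 c3@12, authorship ..111.222.333..

Answer: dzbeumbeudbeurp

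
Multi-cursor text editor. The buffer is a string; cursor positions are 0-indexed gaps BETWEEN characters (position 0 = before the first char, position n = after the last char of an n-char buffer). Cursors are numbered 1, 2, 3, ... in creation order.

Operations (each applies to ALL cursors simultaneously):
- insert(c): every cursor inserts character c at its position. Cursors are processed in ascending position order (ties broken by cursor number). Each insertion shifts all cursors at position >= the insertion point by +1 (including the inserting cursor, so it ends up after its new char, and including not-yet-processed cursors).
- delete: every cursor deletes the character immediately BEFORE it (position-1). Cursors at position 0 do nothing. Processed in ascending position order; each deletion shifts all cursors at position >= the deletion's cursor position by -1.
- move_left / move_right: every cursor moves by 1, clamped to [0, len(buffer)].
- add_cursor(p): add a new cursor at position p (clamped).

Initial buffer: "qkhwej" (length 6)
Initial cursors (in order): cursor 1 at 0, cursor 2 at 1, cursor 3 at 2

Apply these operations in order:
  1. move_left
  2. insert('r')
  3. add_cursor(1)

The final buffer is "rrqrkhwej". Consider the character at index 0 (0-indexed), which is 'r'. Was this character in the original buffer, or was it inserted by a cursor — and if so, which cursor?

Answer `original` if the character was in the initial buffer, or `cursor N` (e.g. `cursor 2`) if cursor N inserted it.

Answer: cursor 1

Derivation:
After op 1 (move_left): buffer="qkhwej" (len 6), cursors c1@0 c2@0 c3@1, authorship ......
After op 2 (insert('r')): buffer="rrqrkhwej" (len 9), cursors c1@2 c2@2 c3@4, authorship 12.3.....
After op 3 (add_cursor(1)): buffer="rrqrkhwej" (len 9), cursors c4@1 c1@2 c2@2 c3@4, authorship 12.3.....
Authorship (.=original, N=cursor N): 1 2 . 3 . . . . .
Index 0: author = 1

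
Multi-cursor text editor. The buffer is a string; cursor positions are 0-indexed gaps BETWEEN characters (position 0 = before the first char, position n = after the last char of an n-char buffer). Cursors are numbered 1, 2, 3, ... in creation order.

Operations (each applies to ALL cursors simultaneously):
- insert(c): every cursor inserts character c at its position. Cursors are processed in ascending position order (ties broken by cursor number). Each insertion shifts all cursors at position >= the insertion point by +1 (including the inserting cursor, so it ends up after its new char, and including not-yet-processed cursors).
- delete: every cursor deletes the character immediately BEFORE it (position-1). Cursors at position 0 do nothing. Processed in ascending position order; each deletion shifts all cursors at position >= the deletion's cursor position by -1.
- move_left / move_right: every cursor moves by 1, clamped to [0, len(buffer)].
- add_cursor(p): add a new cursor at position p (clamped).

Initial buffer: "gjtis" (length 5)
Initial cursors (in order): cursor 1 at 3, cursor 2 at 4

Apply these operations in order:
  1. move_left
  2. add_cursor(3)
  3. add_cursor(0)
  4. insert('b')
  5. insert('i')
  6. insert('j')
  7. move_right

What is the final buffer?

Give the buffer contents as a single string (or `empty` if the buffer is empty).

After op 1 (move_left): buffer="gjtis" (len 5), cursors c1@2 c2@3, authorship .....
After op 2 (add_cursor(3)): buffer="gjtis" (len 5), cursors c1@2 c2@3 c3@3, authorship .....
After op 3 (add_cursor(0)): buffer="gjtis" (len 5), cursors c4@0 c1@2 c2@3 c3@3, authorship .....
After op 4 (insert('b')): buffer="bgjbtbbis" (len 9), cursors c4@1 c1@4 c2@7 c3@7, authorship 4..1.23..
After op 5 (insert('i')): buffer="bigjbitbbiiis" (len 13), cursors c4@2 c1@6 c2@11 c3@11, authorship 44..11.2323..
After op 6 (insert('j')): buffer="bijgjbijtbbiijjis" (len 17), cursors c4@3 c1@8 c2@15 c3@15, authorship 444..111.232323..
After op 7 (move_right): buffer="bijgjbijtbbiijjis" (len 17), cursors c4@4 c1@9 c2@16 c3@16, authorship 444..111.232323..

Answer: bijgjbijtbbiijjis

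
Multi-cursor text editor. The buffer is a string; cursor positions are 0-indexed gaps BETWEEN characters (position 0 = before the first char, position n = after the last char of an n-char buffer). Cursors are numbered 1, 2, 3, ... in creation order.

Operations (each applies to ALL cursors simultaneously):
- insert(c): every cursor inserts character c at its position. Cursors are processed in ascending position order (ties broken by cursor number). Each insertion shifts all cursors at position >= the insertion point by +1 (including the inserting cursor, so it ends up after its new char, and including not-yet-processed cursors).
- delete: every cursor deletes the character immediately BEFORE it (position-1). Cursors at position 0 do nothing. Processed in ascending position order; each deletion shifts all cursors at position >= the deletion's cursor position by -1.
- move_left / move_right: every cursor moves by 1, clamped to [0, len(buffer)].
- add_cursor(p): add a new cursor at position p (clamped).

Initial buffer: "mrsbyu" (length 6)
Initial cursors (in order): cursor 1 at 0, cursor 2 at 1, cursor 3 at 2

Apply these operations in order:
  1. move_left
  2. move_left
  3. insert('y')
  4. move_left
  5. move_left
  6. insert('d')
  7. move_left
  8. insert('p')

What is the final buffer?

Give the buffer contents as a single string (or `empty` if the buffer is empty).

Answer: yddpppdyymrsbyu

Derivation:
After op 1 (move_left): buffer="mrsbyu" (len 6), cursors c1@0 c2@0 c3@1, authorship ......
After op 2 (move_left): buffer="mrsbyu" (len 6), cursors c1@0 c2@0 c3@0, authorship ......
After op 3 (insert('y')): buffer="yyymrsbyu" (len 9), cursors c1@3 c2@3 c3@3, authorship 123......
After op 4 (move_left): buffer="yyymrsbyu" (len 9), cursors c1@2 c2@2 c3@2, authorship 123......
After op 5 (move_left): buffer="yyymrsbyu" (len 9), cursors c1@1 c2@1 c3@1, authorship 123......
After op 6 (insert('d')): buffer="ydddyymrsbyu" (len 12), cursors c1@4 c2@4 c3@4, authorship 112323......
After op 7 (move_left): buffer="ydddyymrsbyu" (len 12), cursors c1@3 c2@3 c3@3, authorship 112323......
After op 8 (insert('p')): buffer="yddpppdyymrsbyu" (len 15), cursors c1@6 c2@6 c3@6, authorship 112123323......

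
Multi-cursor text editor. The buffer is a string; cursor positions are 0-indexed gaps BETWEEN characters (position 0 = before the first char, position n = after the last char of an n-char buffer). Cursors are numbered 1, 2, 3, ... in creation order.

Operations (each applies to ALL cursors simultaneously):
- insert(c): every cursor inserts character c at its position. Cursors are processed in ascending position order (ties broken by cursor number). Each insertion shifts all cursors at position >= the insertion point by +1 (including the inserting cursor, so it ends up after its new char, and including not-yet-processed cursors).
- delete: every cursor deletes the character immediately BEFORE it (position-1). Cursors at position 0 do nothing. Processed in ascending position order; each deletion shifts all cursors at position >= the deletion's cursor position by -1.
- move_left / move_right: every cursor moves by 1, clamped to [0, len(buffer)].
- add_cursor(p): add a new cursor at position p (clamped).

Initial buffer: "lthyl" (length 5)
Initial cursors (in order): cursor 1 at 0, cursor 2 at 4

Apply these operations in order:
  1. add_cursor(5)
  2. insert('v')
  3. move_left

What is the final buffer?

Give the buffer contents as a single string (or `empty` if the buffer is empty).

After op 1 (add_cursor(5)): buffer="lthyl" (len 5), cursors c1@0 c2@4 c3@5, authorship .....
After op 2 (insert('v')): buffer="vlthyvlv" (len 8), cursors c1@1 c2@6 c3@8, authorship 1....2.3
After op 3 (move_left): buffer="vlthyvlv" (len 8), cursors c1@0 c2@5 c3@7, authorship 1....2.3

Answer: vlthyvlv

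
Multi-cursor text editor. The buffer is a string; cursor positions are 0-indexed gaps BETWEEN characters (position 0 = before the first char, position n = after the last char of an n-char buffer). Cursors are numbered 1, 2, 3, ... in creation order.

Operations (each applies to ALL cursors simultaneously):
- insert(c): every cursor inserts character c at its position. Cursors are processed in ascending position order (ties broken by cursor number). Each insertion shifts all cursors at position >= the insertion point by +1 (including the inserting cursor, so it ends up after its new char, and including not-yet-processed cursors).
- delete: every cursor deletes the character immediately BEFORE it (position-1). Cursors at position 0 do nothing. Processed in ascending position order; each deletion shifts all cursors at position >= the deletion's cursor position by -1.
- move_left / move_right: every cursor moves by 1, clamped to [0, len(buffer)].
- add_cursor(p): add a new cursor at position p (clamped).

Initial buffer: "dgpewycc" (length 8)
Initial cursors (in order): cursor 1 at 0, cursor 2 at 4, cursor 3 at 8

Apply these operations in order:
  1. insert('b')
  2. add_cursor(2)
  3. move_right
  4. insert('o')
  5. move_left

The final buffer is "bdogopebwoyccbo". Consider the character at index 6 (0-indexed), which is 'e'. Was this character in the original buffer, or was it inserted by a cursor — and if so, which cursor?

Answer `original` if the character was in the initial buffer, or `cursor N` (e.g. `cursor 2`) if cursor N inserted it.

Answer: original

Derivation:
After op 1 (insert('b')): buffer="bdgpebwyccb" (len 11), cursors c1@1 c2@6 c3@11, authorship 1....2....3
After op 2 (add_cursor(2)): buffer="bdgpebwyccb" (len 11), cursors c1@1 c4@2 c2@6 c3@11, authorship 1....2....3
After op 3 (move_right): buffer="bdgpebwyccb" (len 11), cursors c1@2 c4@3 c2@7 c3@11, authorship 1....2....3
After op 4 (insert('o')): buffer="bdogopebwoyccbo" (len 15), cursors c1@3 c4@5 c2@10 c3@15, authorship 1.1.4..2.2...33
After op 5 (move_left): buffer="bdogopebwoyccbo" (len 15), cursors c1@2 c4@4 c2@9 c3@14, authorship 1.1.4..2.2...33
Authorship (.=original, N=cursor N): 1 . 1 . 4 . . 2 . 2 . . . 3 3
Index 6: author = original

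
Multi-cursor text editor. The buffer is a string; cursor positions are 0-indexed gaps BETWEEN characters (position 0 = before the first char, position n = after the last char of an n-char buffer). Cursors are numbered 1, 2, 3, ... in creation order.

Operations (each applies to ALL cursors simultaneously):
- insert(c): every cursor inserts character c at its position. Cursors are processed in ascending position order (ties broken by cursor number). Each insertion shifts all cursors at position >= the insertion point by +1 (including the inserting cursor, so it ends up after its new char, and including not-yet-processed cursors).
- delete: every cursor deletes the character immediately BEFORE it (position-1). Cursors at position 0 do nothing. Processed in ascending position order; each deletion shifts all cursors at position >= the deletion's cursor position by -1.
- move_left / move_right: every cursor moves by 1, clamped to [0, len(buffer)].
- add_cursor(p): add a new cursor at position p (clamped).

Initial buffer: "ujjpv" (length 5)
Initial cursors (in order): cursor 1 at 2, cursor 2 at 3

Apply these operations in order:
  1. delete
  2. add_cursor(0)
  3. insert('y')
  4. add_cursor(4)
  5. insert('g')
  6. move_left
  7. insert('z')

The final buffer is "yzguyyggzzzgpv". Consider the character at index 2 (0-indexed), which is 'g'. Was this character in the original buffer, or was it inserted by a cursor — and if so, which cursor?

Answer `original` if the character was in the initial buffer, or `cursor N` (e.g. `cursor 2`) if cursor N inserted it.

After op 1 (delete): buffer="upv" (len 3), cursors c1@1 c2@1, authorship ...
After op 2 (add_cursor(0)): buffer="upv" (len 3), cursors c3@0 c1@1 c2@1, authorship ...
After op 3 (insert('y')): buffer="yuyypv" (len 6), cursors c3@1 c1@4 c2@4, authorship 3.12..
After op 4 (add_cursor(4)): buffer="yuyypv" (len 6), cursors c3@1 c1@4 c2@4 c4@4, authorship 3.12..
After op 5 (insert('g')): buffer="yguyygggpv" (len 10), cursors c3@2 c1@8 c2@8 c4@8, authorship 33.12124..
After op 6 (move_left): buffer="yguyygggpv" (len 10), cursors c3@1 c1@7 c2@7 c4@7, authorship 33.12124..
After op 7 (insert('z')): buffer="yzguyyggzzzgpv" (len 14), cursors c3@2 c1@11 c2@11 c4@11, authorship 333.12121244..
Authorship (.=original, N=cursor N): 3 3 3 . 1 2 1 2 1 2 4 4 . .
Index 2: author = 3

Answer: cursor 3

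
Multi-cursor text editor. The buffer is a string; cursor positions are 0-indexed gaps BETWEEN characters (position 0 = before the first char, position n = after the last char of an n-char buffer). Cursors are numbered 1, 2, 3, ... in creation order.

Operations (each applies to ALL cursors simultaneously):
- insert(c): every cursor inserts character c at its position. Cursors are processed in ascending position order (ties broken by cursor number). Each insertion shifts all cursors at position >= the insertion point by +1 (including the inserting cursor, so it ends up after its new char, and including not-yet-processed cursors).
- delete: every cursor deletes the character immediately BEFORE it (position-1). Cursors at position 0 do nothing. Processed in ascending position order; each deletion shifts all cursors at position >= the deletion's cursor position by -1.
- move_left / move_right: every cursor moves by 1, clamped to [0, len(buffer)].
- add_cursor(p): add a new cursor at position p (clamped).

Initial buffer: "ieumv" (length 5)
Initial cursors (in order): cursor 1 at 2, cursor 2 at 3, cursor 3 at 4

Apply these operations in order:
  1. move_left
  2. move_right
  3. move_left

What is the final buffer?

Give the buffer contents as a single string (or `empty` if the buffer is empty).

After op 1 (move_left): buffer="ieumv" (len 5), cursors c1@1 c2@2 c3@3, authorship .....
After op 2 (move_right): buffer="ieumv" (len 5), cursors c1@2 c2@3 c3@4, authorship .....
After op 3 (move_left): buffer="ieumv" (len 5), cursors c1@1 c2@2 c3@3, authorship .....

Answer: ieumv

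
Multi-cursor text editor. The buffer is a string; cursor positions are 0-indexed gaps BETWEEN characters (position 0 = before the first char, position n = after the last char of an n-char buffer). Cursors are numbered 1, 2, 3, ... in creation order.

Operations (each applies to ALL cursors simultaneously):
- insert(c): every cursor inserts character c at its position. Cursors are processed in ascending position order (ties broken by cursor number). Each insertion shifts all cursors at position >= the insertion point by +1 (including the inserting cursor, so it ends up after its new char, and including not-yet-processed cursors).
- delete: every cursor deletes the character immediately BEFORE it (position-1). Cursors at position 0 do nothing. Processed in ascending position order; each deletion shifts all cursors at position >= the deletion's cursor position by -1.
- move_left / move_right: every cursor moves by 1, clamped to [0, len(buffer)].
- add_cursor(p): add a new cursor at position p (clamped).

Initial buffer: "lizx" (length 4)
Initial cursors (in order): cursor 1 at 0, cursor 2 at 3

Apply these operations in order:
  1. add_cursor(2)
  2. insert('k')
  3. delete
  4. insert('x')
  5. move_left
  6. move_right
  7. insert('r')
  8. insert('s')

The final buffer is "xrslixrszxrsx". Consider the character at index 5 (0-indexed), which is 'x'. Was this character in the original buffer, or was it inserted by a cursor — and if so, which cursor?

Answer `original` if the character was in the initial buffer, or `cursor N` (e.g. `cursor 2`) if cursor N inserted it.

Answer: cursor 3

Derivation:
After op 1 (add_cursor(2)): buffer="lizx" (len 4), cursors c1@0 c3@2 c2@3, authorship ....
After op 2 (insert('k')): buffer="klikzkx" (len 7), cursors c1@1 c3@4 c2@6, authorship 1..3.2.
After op 3 (delete): buffer="lizx" (len 4), cursors c1@0 c3@2 c2@3, authorship ....
After op 4 (insert('x')): buffer="xlixzxx" (len 7), cursors c1@1 c3@4 c2@6, authorship 1..3.2.
After op 5 (move_left): buffer="xlixzxx" (len 7), cursors c1@0 c3@3 c2@5, authorship 1..3.2.
After op 6 (move_right): buffer="xlixzxx" (len 7), cursors c1@1 c3@4 c2@6, authorship 1..3.2.
After op 7 (insert('r')): buffer="xrlixrzxrx" (len 10), cursors c1@2 c3@6 c2@9, authorship 11..33.22.
After op 8 (insert('s')): buffer="xrslixrszxrsx" (len 13), cursors c1@3 c3@8 c2@12, authorship 111..333.222.
Authorship (.=original, N=cursor N): 1 1 1 . . 3 3 3 . 2 2 2 .
Index 5: author = 3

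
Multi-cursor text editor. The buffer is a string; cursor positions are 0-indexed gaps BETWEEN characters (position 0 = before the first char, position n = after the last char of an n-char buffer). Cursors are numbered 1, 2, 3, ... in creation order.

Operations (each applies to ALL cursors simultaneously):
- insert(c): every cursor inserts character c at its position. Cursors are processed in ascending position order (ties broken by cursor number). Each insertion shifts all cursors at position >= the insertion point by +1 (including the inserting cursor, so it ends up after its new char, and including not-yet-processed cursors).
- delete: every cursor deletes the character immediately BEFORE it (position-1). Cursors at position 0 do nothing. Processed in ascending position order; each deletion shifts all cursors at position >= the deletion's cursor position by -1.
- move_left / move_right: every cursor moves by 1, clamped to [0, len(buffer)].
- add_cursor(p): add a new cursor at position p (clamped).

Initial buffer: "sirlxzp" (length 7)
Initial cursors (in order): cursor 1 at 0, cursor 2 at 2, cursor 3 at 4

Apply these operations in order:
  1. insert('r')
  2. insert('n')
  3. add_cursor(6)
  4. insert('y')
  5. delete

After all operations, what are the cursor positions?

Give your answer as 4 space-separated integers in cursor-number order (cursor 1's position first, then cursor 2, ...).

After op 1 (insert('r')): buffer="rsirrlrxzp" (len 10), cursors c1@1 c2@4 c3@7, authorship 1..2..3...
After op 2 (insert('n')): buffer="rnsirnrlrnxzp" (len 13), cursors c1@2 c2@6 c3@10, authorship 11..22..33...
After op 3 (add_cursor(6)): buffer="rnsirnrlrnxzp" (len 13), cursors c1@2 c2@6 c4@6 c3@10, authorship 11..22..33...
After op 4 (insert('y')): buffer="rnysirnyyrlrnyxzp" (len 17), cursors c1@3 c2@9 c4@9 c3@14, authorship 111..2224..333...
After op 5 (delete): buffer="rnsirnrlrnxzp" (len 13), cursors c1@2 c2@6 c4@6 c3@10, authorship 11..22..33...

Answer: 2 6 10 6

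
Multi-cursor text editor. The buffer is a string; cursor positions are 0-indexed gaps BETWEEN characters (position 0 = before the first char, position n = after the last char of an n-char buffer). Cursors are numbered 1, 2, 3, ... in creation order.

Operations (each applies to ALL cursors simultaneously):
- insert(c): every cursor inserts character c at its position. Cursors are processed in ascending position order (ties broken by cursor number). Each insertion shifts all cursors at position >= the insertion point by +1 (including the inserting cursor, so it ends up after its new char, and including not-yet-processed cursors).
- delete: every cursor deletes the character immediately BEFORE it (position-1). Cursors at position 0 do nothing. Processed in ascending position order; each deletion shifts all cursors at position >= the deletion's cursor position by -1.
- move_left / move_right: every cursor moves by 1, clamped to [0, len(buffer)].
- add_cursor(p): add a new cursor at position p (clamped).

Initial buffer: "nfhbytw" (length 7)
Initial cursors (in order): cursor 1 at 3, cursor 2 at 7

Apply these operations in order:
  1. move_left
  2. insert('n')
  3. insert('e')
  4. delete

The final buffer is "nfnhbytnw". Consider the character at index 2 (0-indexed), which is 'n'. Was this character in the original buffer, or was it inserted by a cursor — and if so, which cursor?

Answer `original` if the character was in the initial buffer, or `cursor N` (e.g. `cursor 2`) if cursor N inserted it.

Answer: cursor 1

Derivation:
After op 1 (move_left): buffer="nfhbytw" (len 7), cursors c1@2 c2@6, authorship .......
After op 2 (insert('n')): buffer="nfnhbytnw" (len 9), cursors c1@3 c2@8, authorship ..1....2.
After op 3 (insert('e')): buffer="nfnehbytnew" (len 11), cursors c1@4 c2@10, authorship ..11....22.
After op 4 (delete): buffer="nfnhbytnw" (len 9), cursors c1@3 c2@8, authorship ..1....2.
Authorship (.=original, N=cursor N): . . 1 . . . . 2 .
Index 2: author = 1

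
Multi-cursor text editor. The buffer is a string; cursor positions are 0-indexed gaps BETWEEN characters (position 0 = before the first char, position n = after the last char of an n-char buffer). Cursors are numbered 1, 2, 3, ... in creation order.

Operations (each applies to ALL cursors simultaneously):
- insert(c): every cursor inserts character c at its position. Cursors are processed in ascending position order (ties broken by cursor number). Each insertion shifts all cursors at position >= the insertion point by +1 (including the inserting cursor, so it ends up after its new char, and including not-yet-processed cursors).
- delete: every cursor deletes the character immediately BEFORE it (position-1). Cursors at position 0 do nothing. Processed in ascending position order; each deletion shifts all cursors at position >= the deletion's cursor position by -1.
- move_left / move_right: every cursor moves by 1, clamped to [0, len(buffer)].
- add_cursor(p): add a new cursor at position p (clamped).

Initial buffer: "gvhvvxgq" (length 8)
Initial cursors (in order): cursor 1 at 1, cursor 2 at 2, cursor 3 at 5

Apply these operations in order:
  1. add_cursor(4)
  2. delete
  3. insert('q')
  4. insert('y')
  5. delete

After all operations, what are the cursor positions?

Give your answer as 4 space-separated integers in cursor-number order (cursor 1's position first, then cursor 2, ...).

After op 1 (add_cursor(4)): buffer="gvhvvxgq" (len 8), cursors c1@1 c2@2 c4@4 c3@5, authorship ........
After op 2 (delete): buffer="hxgq" (len 4), cursors c1@0 c2@0 c3@1 c4@1, authorship ....
After op 3 (insert('q')): buffer="qqhqqxgq" (len 8), cursors c1@2 c2@2 c3@5 c4@5, authorship 12.34...
After op 4 (insert('y')): buffer="qqyyhqqyyxgq" (len 12), cursors c1@4 c2@4 c3@9 c4@9, authorship 1212.3434...
After op 5 (delete): buffer="qqhqqxgq" (len 8), cursors c1@2 c2@2 c3@5 c4@5, authorship 12.34...

Answer: 2 2 5 5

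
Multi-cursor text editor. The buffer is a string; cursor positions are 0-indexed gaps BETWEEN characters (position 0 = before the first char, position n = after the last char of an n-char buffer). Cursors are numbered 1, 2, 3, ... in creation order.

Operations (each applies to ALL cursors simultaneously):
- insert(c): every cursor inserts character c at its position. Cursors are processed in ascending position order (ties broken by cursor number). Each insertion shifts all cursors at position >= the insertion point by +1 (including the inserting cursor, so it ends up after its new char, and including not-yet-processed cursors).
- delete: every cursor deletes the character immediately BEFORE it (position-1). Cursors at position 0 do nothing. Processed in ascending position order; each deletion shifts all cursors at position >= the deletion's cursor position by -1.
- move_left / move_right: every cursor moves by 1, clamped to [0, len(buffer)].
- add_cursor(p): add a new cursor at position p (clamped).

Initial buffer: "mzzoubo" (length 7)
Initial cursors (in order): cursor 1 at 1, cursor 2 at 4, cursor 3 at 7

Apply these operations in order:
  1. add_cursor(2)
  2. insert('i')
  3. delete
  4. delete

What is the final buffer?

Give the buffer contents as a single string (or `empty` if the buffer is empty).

After op 1 (add_cursor(2)): buffer="mzzoubo" (len 7), cursors c1@1 c4@2 c2@4 c3@7, authorship .......
After op 2 (insert('i')): buffer="mizizoiuboi" (len 11), cursors c1@2 c4@4 c2@7 c3@11, authorship .1.4..2...3
After op 3 (delete): buffer="mzzoubo" (len 7), cursors c1@1 c4@2 c2@4 c3@7, authorship .......
After op 4 (delete): buffer="zub" (len 3), cursors c1@0 c4@0 c2@1 c3@3, authorship ...

Answer: zub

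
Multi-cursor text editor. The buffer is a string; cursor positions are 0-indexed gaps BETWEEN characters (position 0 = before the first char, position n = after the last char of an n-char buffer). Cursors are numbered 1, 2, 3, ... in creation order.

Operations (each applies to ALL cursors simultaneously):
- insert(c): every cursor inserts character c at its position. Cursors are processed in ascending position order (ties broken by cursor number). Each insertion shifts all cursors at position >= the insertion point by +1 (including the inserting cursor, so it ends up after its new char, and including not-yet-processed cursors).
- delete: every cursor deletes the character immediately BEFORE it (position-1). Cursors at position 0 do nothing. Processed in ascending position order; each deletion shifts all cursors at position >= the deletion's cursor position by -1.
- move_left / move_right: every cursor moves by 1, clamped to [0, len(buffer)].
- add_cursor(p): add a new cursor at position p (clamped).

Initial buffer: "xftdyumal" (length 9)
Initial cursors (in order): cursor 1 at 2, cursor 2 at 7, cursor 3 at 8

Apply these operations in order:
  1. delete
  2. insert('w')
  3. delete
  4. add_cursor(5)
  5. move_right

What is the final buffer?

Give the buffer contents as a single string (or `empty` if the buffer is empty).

Answer: xtdyul

Derivation:
After op 1 (delete): buffer="xtdyul" (len 6), cursors c1@1 c2@5 c3@5, authorship ......
After op 2 (insert('w')): buffer="xwtdyuwwl" (len 9), cursors c1@2 c2@8 c3@8, authorship .1....23.
After op 3 (delete): buffer="xtdyul" (len 6), cursors c1@1 c2@5 c3@5, authorship ......
After op 4 (add_cursor(5)): buffer="xtdyul" (len 6), cursors c1@1 c2@5 c3@5 c4@5, authorship ......
After op 5 (move_right): buffer="xtdyul" (len 6), cursors c1@2 c2@6 c3@6 c4@6, authorship ......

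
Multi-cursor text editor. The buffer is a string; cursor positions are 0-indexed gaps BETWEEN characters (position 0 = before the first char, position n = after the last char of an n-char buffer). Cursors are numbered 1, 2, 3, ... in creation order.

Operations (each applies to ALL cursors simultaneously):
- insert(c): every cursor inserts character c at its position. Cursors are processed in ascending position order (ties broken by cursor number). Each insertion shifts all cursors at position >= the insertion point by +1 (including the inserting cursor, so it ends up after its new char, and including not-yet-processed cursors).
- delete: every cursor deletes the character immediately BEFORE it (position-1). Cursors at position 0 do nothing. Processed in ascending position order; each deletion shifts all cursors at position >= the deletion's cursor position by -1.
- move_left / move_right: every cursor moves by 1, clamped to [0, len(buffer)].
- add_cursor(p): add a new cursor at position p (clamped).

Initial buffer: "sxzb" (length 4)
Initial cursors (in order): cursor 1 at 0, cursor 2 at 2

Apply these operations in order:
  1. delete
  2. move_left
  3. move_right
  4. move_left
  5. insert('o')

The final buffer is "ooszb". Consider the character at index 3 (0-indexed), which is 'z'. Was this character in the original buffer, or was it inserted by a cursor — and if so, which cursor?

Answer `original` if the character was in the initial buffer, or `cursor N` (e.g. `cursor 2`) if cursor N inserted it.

After op 1 (delete): buffer="szb" (len 3), cursors c1@0 c2@1, authorship ...
After op 2 (move_left): buffer="szb" (len 3), cursors c1@0 c2@0, authorship ...
After op 3 (move_right): buffer="szb" (len 3), cursors c1@1 c2@1, authorship ...
After op 4 (move_left): buffer="szb" (len 3), cursors c1@0 c2@0, authorship ...
After op 5 (insert('o')): buffer="ooszb" (len 5), cursors c1@2 c2@2, authorship 12...
Authorship (.=original, N=cursor N): 1 2 . . .
Index 3: author = original

Answer: original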